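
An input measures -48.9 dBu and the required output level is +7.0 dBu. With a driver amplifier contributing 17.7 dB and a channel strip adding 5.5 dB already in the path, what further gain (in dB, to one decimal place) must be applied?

The required make-up gain is the shortfall in the dB sum.
G = +7.0 − (-48.9) − 17.7 − 5.5 = 32.7 dB.

32.7 dB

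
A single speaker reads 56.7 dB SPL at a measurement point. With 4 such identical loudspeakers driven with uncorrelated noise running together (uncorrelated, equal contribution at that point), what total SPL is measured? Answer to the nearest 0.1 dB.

62.7 dB SPL

4 equal incoherent sources raise the level by 10·log₁₀(4) = 6.02 dB.
L_total = 56.7 + 6.02 = 62.7 dB SPL.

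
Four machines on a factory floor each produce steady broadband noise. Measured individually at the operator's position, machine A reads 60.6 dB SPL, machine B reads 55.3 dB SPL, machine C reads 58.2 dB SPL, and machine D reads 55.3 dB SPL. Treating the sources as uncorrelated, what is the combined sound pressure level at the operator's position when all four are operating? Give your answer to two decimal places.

63.96 dB SPL

Add the sources as powers (linear), then convert back to dB:
L_total = 10·log₁₀(10^(60.6/10) + 10^(55.3/10) + 10^(58.2/10) + 10^(55.3/10)) = 10·log₁₀(2487000) = 63.96 dB SPL.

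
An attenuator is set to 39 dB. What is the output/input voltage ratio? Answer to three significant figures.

Voltage ratio = 10^(dB/20).
10^(-39/20) = 10^(-1.950) = 0.0112.

0.0112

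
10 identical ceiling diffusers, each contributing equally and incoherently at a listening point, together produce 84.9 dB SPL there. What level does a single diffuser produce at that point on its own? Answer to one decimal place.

74.9 dB SPL

10 equal incoherent sources add 10·log₁₀(10) = 10.00 dB over one source.
L_one = 84.9 − 10.00 = 74.9 dB SPL.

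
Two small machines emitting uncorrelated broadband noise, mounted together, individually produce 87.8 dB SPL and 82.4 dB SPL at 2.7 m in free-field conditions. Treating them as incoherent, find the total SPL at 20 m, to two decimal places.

71.51 dB SPL

Combined at 2.7 m: 10·log₁₀(10^(87.8/10)+10^(82.4/10)) = 88.901 dB SPL.
Then apply −20·log₁₀(20/2.7) = -17.393 dB → 71.51 dB SPL.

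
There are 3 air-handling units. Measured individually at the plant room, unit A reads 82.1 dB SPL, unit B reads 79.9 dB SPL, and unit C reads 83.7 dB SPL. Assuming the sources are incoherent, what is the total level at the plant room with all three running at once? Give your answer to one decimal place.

86.9 dB SPL

Incoherent sources sum as intensities:
L_total = 10·log₁₀(10^(82.1/10) + 10^(79.9/10) + 10^(83.7/10)) = 10·log₁₀(494300000) = 86.9 dB SPL.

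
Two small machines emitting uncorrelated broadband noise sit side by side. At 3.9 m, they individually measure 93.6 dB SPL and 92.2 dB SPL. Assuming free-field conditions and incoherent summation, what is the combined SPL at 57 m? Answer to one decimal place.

Combined at 3.9 m: 10·log₁₀(10^(93.6/10)+10^(92.2/10)) = 95.97 dB SPL.
Then apply −20·log₁₀(57/3.9) = -23.30 dB → 72.7 dB SPL.

72.7 dB SPL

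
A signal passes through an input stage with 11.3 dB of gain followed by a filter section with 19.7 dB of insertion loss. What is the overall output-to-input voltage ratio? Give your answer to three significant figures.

0.380

Net gain = 11.3 + (−19.7) = -8.4 dB.
Voltage ratio = 10^(-8.4/20) = 0.380.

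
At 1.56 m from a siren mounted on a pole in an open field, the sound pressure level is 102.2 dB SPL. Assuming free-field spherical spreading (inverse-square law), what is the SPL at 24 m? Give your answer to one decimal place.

78.5 dB SPL

Free-field point source: level drops by 20·log₁₀ of the distance ratio.
ΔL = −20·log₁₀(24/1.56) = -23.74 dB, so L₂ = 102.2 + (-23.74) = 78.5 dB SPL.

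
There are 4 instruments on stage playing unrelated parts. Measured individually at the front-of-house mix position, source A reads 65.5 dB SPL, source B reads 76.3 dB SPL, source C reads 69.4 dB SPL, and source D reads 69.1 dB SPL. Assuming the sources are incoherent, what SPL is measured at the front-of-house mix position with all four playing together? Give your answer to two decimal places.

Incoherent sources sum as intensities:
L_total = 10·log₁₀(10^(65.5/10) + 10^(76.3/10) + 10^(69.4/10) + 10^(69.1/10)) = 10·log₁₀(63040000) = 78.00 dB SPL.

78.00 dB SPL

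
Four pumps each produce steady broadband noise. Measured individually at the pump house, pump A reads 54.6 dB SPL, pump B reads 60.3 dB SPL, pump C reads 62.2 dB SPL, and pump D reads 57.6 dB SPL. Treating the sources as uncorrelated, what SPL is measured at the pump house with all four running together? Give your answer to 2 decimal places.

65.56 dB SPL

Uncorrelated sources add in intensity (power), not in dB.
L_total = 10·log₁₀(10^(54.6/10) + 10^(60.3/10) + 10^(62.2/10) + 10^(57.6/10)) = 10·log₁₀(3595000) = 65.56 dB SPL.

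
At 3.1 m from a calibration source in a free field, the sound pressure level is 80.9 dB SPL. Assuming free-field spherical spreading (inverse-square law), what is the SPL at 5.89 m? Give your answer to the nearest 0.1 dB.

Inverse-square spreading gives ΔL = −20·log₁₀(d₂/d₁).
ΔL = −20·log₁₀(5.89/3.1) = -5.58 dB, so L₂ = 80.9 + (-5.58) = 75.3 dB SPL.

75.3 dB SPL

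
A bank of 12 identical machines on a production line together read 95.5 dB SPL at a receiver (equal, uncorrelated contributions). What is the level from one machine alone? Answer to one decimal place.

12 equal incoherent sources add 10·log₁₀(12) = 10.79 dB over one source.
L_one = 95.5 − 10.79 = 84.7 dB SPL.

84.7 dB SPL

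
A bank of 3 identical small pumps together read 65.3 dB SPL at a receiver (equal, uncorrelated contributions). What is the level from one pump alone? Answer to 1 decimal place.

60.5 dB SPL

3 equal incoherent sources add 10·log₁₀(3) = 4.77 dB over one source.
L_one = 65.3 − 4.77 = 60.5 dB SPL.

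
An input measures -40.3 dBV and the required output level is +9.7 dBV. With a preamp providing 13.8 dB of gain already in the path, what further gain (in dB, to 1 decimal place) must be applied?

36.2 dB

The required make-up gain is the shortfall in the dB sum.
G = +9.7 − (-40.3) − 13.8 = 36.2 dB.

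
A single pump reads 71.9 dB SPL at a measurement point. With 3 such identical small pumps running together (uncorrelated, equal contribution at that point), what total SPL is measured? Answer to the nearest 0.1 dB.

3 equal incoherent sources raise the level by 10·log₁₀(3) = 4.77 dB.
L_total = 71.9 + 4.77 = 76.7 dB SPL.

76.7 dB SPL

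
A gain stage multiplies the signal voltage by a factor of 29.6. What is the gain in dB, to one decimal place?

29.4 dB

Voltage ratio → dB uses the 20·log₁₀ form:
20·log₁₀(29.6) = 29.4 dB.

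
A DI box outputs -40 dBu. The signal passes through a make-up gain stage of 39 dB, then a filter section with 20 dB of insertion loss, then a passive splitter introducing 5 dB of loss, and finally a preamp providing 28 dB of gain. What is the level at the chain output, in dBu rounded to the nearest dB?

Cascaded gains and losses add directly in dB.
-40 + 39 − 20 − 5 + 28 = +2 dBu.

+2 dBu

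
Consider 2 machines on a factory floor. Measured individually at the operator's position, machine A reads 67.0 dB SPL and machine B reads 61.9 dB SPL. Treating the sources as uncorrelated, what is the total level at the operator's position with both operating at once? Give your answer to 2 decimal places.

Add the sources as powers (linear), then convert back to dB:
L_total = 10·log₁₀(10^(67.0/10) + 10^(61.9/10)) = 10·log₁₀(6561000) = 68.17 dB SPL.

68.17 dB SPL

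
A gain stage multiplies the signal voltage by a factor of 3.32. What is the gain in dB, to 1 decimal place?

Voltage is an amplitude quantity, so gain = 20·log₁₀(V_out/V_in).
20·log₁₀(3.32) = 10.4 dB.

10.4 dB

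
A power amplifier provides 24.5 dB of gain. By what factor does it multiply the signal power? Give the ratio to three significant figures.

Power ratio = 10^(dB/10).
10^(24.5/10) = 10^(2.450) = 282.

282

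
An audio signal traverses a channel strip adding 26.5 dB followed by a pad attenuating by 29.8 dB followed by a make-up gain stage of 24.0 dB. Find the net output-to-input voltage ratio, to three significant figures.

Net gain = 26.5 + (−29.8) + 24.0 = 20.7 dB.
Voltage ratio = 10^(20.7/20) = 10.8.

10.8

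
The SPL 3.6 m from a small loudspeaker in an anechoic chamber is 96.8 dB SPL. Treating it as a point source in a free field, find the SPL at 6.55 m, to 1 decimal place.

Free-field point source: level drops by 20·log₁₀ of the distance ratio.
ΔL = −20·log₁₀(6.55/3.6) = -5.20 dB, so L₂ = 96.8 + (-5.20) = 91.6 dB SPL.

91.6 dB SPL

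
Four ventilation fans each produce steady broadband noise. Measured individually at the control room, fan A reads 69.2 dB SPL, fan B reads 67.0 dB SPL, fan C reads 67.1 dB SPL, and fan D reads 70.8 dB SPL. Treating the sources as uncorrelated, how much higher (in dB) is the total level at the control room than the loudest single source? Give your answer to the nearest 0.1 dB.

4.0 dB

Incoherent sources sum as intensities:
L_total = 10·log₁₀(10^(69.2/10) + 10^(67.0/10) + 10^(67.1/10) + 10^(70.8/10)) = 74.84 dB SPL.
Excess over the loudest (70.8 dB): 74.84 − 70.8 = 4.0 dB.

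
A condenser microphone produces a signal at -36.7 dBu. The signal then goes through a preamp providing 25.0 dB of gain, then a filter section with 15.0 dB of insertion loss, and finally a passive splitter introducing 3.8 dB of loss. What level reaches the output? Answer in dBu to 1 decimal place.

-30.5 dBu

In dB, series stages simply add:
-36.7 + 25.0 − 15.0 − 3.8 = -30.5 dBu.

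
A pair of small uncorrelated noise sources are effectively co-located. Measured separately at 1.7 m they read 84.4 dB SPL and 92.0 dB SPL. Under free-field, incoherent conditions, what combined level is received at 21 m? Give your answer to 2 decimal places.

70.86 dB SPL

Combined at 1.7 m: 10·log₁₀(10^(84.4/10)+10^(92.0/10)) = 92.696 dB SPL.
Then apply −20·log₁₀(21/1.7) = -21.835 dB → 70.86 dB SPL.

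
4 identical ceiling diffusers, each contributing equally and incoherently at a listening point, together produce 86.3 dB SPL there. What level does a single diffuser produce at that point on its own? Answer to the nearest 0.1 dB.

4 equal incoherent sources add 10·log₁₀(4) = 6.02 dB over one source.
L_one = 86.3 − 6.02 = 80.3 dB SPL.

80.3 dB SPL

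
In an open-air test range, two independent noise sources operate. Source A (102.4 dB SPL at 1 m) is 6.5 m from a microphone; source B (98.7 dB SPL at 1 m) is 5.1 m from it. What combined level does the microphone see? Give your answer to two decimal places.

At the listener: L_A = 102.4 − 20·log₁₀(6.5) = 86.142 dB; L_B = 98.7 − 20·log₁₀(5.1) = 84.549 dB.
Combined: 10·log₁₀(10^(86.142/10)+10^(84.549/10)) = 88.43 dB SPL.

88.43 dB SPL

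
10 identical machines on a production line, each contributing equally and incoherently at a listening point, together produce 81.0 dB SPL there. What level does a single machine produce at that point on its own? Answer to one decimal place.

71.0 dB SPL

10 equal incoherent sources add 10·log₁₀(10) = 10.00 dB over one source.
L_one = 81.0 − 10.00 = 71.0 dB SPL.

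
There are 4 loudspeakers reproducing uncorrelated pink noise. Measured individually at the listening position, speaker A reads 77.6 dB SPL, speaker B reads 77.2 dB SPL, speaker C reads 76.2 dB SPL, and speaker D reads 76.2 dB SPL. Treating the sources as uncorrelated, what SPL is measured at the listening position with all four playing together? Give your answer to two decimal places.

82.86 dB SPL

Incoherent sources sum as intensities:
L_total = 10·log₁₀(10^(77.6/10) + 10^(77.2/10) + 10^(76.2/10) + 10^(76.2/10)) = 10·log₁₀(193400000) = 82.86 dB SPL.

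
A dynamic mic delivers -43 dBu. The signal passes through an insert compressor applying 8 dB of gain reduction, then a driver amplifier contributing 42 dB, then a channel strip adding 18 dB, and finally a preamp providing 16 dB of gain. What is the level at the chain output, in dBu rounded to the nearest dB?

+25 dBu

Gain stages sum in dB:
-43 − 8 + 42 + 18 + 16 = +25 dBu.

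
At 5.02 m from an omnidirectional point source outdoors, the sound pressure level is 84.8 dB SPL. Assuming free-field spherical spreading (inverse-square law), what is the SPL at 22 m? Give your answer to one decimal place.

72.0 dB SPL

Free-field point source: level drops by 20·log₁₀ of the distance ratio.
ΔL = −20·log₁₀(22/5.02) = -12.83 dB, so L₂ = 84.8 + (-12.83) = 72.0 dB SPL.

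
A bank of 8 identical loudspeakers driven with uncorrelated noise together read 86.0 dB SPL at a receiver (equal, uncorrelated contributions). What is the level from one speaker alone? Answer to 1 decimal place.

77.0 dB SPL

8 equal incoherent sources add 10·log₁₀(8) = 9.03 dB over one source.
L_one = 86.0 − 9.03 = 77.0 dB SPL.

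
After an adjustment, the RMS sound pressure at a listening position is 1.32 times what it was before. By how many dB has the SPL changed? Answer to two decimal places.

SPL change from a pressure ratio uses the 20·log₁₀ form:
20·log₁₀(1.32) = 2.41 dB.

2.41 dB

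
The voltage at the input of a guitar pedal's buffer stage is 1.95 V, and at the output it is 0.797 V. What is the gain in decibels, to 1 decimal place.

-7.8 dB

Voltage is an amplitude quantity, so gain = 20·log₁₀(V_out/V_in).
20·log₁₀(0.797/1.95) = 20·log₁₀(0.4087) = -7.8 dB.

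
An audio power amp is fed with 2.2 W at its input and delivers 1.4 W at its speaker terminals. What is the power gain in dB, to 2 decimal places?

Power is a power quantity, so gain = 10·log₁₀(P_out/P_in).
10·log₁₀(1.4/2.2) = 10·log₁₀(0.6364) = -1.96 dB.

-1.96 dB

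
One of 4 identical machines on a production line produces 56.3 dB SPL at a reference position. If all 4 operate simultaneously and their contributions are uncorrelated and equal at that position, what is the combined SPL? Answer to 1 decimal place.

62.3 dB SPL

4 equal incoherent sources raise the level by 10·log₁₀(4) = 6.02 dB.
L_total = 56.3 + 6.02 = 62.3 dB SPL.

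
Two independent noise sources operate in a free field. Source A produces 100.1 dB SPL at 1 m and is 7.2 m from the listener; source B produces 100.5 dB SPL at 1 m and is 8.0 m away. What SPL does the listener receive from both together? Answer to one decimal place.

85.7 dB SPL

At the listener: L_A = 100.1 − 20·log₁₀(7.2) = 82.95 dB; L_B = 100.5 − 20·log₁₀(8.0) = 82.44 dB.
Combined: 10·log₁₀(10^(82.95/10)+10^(82.44/10)) = 85.7 dB SPL.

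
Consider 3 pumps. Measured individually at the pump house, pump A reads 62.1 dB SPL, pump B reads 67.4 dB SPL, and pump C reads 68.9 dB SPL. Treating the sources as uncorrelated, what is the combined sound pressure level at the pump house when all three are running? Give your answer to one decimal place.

Incoherent sources sum as intensities:
L_total = 10·log₁₀(10^(62.1/10) + 10^(67.4/10) + 10^(68.9/10)) = 10·log₁₀(14880000) = 71.7 dB SPL.

71.7 dB SPL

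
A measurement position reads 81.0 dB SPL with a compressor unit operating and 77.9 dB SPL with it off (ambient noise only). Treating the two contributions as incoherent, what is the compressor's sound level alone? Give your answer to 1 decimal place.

78.1 dB SPL

Subtract intensities: L_src = 10·log₁₀(10^(L_total/10) − 10^(L_bg/10)).
L_src = 10·log₁₀(10^(81.0/10) − 10^(77.9/10)) = 10·log₁₀(64230000) = 78.1 dB SPL.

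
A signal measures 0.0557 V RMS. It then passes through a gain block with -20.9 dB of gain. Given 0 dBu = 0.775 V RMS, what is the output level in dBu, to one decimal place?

-43.8 dBu

Input level: 20·log₁₀(0.0557/0.775) = -22.87 dBu.
Output: -22.87 − 20.9 = -43.8 dBu.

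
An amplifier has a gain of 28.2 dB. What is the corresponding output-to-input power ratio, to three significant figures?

661

Power ratio = 10^(dB/10).
10^(28.2/10) = 10^(2.820) = 661.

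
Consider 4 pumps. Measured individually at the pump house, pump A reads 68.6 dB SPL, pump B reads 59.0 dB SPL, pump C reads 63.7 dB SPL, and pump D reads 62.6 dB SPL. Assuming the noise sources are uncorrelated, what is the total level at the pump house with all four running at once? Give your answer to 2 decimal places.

Add the sources as powers (linear), then convert back to dB:
L_total = 10·log₁₀(10^(68.6/10) + 10^(59.0/10) + 10^(63.7/10) + 10^(62.6/10)) = 10·log₁₀(12200000) = 70.86 dB SPL.

70.86 dB SPL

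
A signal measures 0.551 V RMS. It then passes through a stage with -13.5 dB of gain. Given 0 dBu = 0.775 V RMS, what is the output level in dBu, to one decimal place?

-16.5 dBu

Input level: 20·log₁₀(0.551/0.775) = -2.96 dBu.
Output: -2.96 − 13.5 = -16.5 dBu.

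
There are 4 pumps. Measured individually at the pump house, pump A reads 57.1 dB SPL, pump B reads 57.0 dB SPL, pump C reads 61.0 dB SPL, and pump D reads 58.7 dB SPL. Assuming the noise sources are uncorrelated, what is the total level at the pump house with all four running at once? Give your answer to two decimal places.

Add the sources as powers (linear), then convert back to dB:
L_total = 10·log₁₀(10^(57.1/10) + 10^(57.0/10) + 10^(61.0/10) + 10^(58.7/10)) = 10·log₁₀(3014000) = 64.79 dB SPL.

64.79 dB SPL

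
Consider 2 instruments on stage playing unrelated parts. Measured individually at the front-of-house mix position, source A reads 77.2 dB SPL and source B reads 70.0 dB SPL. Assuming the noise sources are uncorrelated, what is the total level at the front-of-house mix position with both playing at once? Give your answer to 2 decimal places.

Incoherent sources sum as intensities:
L_total = 10·log₁₀(10^(77.2/10) + 10^(70.0/10)) = 10·log₁₀(62480000) = 77.96 dB SPL.

77.96 dB SPL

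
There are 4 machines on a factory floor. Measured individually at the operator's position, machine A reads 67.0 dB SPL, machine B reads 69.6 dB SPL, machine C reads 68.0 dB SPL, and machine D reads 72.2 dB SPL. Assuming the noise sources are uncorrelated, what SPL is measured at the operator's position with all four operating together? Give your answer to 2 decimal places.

Uncorrelated sources add in intensity (power), not in dB.
L_total = 10·log₁₀(10^(67.0/10) + 10^(69.6/10) + 10^(68.0/10) + 10^(72.2/10)) = 10·log₁₀(37040000) = 75.69 dB SPL.

75.69 dB SPL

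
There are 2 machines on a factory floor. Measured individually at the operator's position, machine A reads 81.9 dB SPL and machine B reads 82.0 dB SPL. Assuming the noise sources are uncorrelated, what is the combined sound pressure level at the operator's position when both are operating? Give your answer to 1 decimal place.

85.0 dB SPL

Incoherent sources sum as intensities:
L_total = 10·log₁₀(10^(81.9/10) + 10^(82.0/10)) = 10·log₁₀(313400000) = 85.0 dB SPL.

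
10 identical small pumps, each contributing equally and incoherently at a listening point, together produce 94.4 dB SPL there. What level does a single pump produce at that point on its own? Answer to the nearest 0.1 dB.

10 equal incoherent sources add 10·log₁₀(10) = 10.00 dB over one source.
L_one = 94.4 − 10.00 = 84.4 dB SPL.

84.4 dB SPL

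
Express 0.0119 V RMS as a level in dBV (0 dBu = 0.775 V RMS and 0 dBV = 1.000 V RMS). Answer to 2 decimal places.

dBV = 20·log₁₀(V / 1.000 V).
20·log₁₀(0.0119/1.000) = -38.49 dBV.

-38.49 dBV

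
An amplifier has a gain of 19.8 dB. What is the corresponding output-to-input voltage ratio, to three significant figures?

9.77

Voltage ratio = 10^(dB/20).
10^(19.8/20) = 10^(0.9900) = 9.77.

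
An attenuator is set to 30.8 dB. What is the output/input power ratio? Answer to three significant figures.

0.000832

Power ratio = 10^(dB/10).
10^(-30.8/10) = 10^(-3.080) = 0.000832.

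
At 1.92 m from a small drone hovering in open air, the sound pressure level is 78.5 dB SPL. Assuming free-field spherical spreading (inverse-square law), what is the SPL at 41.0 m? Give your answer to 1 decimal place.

Inverse-square spreading gives ΔL = −20·log₁₀(d₂/d₁).
ΔL = −20·log₁₀(41.0/1.92) = -26.59 dB, so L₂ = 78.5 + (-26.59) = 51.9 dB SPL.

51.9 dB SPL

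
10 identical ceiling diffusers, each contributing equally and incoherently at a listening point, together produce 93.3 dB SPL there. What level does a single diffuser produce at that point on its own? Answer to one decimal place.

83.3 dB SPL

10 equal incoherent sources add 10·log₁₀(10) = 10.00 dB over one source.
L_one = 93.3 − 10.00 = 83.3 dB SPL.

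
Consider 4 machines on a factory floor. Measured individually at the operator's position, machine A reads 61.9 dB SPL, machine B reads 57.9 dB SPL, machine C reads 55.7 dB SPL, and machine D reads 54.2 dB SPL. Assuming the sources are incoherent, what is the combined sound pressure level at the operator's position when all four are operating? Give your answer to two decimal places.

Uncorrelated sources add in intensity (power), not in dB.
L_total = 10·log₁₀(10^(61.9/10) + 10^(57.9/10) + 10^(55.7/10) + 10^(54.2/10)) = 10·log₁₀(2800000) = 64.47 dB SPL.

64.47 dB SPL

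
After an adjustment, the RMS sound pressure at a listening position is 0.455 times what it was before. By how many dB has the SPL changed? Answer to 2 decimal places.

Sound pressure is an amplitude quantity: ΔL = 20·log₁₀(p₂/p₁).
20·log₁₀(0.455) = -6.84 dB.

-6.84 dB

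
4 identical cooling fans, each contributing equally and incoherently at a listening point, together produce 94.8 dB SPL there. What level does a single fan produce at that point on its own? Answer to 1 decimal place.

88.8 dB SPL

4 equal incoherent sources add 10·log₁₀(4) = 6.02 dB over one source.
L_one = 94.8 − 6.02 = 88.8 dB SPL.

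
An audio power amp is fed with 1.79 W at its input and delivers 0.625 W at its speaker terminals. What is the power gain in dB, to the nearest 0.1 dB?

-4.6 dB

For a power ratio, dB = 10·log₁₀(P₂/P₁).
10·log₁₀(0.625/1.79) = 10·log₁₀(0.3492) = -4.6 dB.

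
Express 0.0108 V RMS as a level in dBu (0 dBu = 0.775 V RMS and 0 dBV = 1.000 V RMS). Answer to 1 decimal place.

dBu = 20·log₁₀(V / 0.775 V).
20·log₁₀(0.0108/0.775) = -37.1 dBu.

-37.1 dBu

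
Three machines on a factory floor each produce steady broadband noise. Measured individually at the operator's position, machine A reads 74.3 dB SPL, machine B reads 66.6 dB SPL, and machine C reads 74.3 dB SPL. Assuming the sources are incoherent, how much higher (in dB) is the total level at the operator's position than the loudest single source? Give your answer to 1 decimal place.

Uncorrelated sources add in intensity (power), not in dB.
L_total = 10·log₁₀(10^(74.3/10) + 10^(66.6/10) + 10^(74.3/10)) = 77.66 dB SPL.
Excess over the loudest (74.3 dB): 77.66 − 74.3 = 3.4 dB.

3.4 dB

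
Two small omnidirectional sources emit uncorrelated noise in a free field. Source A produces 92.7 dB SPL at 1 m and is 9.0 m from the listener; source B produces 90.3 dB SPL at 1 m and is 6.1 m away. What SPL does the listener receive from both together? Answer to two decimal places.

77.14 dB SPL

At the listener: L_A = 92.7 − 20·log₁₀(9.0) = 73.615 dB; L_B = 90.3 − 20·log₁₀(6.1) = 74.593 dB.
Combined: 10·log₁₀(10^(73.615/10)+10^(74.593/10)) = 77.14 dB SPL.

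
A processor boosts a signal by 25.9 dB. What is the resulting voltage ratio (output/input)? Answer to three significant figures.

Voltage ratio = 10^(dB/20).
10^(25.9/20) = 10^(1.295) = 19.7.

19.7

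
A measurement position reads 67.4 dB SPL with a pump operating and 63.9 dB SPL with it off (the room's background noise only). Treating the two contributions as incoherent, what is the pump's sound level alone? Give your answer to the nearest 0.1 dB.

Remove the background by subtracting linear intensities:
L_src = 10·log₁₀(10^(67.4/10) − 10^(63.9/10)) = 10·log₁₀(3041000) = 64.8 dB SPL.

64.8 dB SPL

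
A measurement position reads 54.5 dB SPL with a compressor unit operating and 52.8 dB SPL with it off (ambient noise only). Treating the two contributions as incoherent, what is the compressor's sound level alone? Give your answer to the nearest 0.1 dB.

Remove the background by subtracting linear intensities:
L_src = 10·log₁₀(10^(54.5/10) − 10^(52.8/10)) = 10·log₁₀(91290) = 49.6 dB SPL.

49.6 dB SPL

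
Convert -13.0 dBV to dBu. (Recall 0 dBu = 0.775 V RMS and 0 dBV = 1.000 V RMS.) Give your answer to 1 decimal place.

The offset between the scales is 20·log₁₀(0.775/1.000) = −2.214 dB.
So dBu = -13.0 + 2.214 = -10.8 dBu.

-10.8 dBu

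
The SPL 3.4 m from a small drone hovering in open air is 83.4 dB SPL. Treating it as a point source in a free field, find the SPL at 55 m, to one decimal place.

59.2 dB SPL

Free-field point source: level drops by 20·log₁₀ of the distance ratio.
ΔL = −20·log₁₀(55/3.4) = -24.18 dB, so L₂ = 83.4 + (-24.18) = 59.2 dB SPL.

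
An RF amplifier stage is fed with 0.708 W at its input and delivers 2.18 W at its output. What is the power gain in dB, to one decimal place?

For a power ratio, dB = 10·log₁₀(P₂/P₁).
10·log₁₀(2.18/0.708) = 10·log₁₀(3.079) = 4.9 dB.

4.9 dB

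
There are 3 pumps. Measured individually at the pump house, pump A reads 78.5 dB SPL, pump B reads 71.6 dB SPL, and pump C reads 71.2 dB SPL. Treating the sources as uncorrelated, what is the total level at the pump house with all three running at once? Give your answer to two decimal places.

79.93 dB SPL

Uncorrelated sources add in intensity (power), not in dB.
L_total = 10·log₁₀(10^(78.5/10) + 10^(71.6/10) + 10^(71.2/10)) = 10·log₁₀(98430000) = 79.93 dB SPL.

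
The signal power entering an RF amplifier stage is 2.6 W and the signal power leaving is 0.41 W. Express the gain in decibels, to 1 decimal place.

Power ratio → dB uses the 10·log₁₀ form:
10·log₁₀(0.41/2.6) = 10·log₁₀(0.1577) = -8.0 dB.

-8.0 dB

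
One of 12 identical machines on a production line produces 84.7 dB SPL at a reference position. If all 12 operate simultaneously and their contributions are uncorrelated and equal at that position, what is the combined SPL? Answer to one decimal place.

12 equal incoherent sources raise the level by 10·log₁₀(12) = 10.79 dB.
L_total = 84.7 + 10.79 = 95.5 dB SPL.

95.5 dB SPL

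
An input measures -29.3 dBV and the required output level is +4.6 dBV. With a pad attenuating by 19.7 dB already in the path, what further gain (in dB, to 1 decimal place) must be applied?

The required make-up gain is the shortfall in the dB sum.
G = +4.6 − (-29.3) + 19.7 = 53.6 dB.

53.6 dB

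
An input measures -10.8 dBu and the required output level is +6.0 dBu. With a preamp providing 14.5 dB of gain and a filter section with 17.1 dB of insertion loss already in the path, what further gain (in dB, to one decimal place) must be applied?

The required make-up gain is the shortfall in the dB sum.
G = +6.0 − (-10.8) − 14.5 + 17.1 = 19.4 dB.

19.4 dB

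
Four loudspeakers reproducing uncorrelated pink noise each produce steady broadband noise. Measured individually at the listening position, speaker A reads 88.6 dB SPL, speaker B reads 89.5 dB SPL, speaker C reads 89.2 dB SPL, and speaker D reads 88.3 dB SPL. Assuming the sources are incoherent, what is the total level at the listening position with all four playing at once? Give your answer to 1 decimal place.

94.9 dB SPL

Uncorrelated sources add in intensity (power), not in dB.
L_total = 10·log₁₀(10^(88.6/10) + 10^(89.5/10) + 10^(89.2/10) + 10^(88.3/10)) = 10·log₁₀(3124000000) = 94.9 dB SPL.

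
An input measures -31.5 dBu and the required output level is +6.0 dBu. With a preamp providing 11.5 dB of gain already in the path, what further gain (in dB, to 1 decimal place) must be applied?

The required make-up gain is the shortfall in the dB sum.
G = +6.0 − (-31.5) − 11.5 = 26.0 dB.

26.0 dB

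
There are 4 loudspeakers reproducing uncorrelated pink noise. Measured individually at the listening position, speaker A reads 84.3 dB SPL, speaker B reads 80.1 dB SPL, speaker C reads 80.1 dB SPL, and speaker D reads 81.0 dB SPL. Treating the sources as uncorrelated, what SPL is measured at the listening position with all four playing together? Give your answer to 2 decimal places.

Incoherent sources sum as intensities:
L_total = 10·log₁₀(10^(84.3/10) + 10^(80.1/10) + 10^(80.1/10) + 10^(81.0/10)) = 10·log₁₀(599700000) = 87.78 dB SPL.

87.78 dB SPL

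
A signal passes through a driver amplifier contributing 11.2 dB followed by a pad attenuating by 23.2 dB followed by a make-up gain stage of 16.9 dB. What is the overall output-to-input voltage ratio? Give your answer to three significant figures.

Net gain = 11.2 + (−23.2) + 16.9 = 4.9 dB.
Voltage ratio = 10^(4.9/20) = 1.76.

1.76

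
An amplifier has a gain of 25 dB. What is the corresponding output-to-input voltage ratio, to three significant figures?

17.8

Voltage ratio = 10^(dB/20).
10^(25/20) = 10^(1.250) = 17.8.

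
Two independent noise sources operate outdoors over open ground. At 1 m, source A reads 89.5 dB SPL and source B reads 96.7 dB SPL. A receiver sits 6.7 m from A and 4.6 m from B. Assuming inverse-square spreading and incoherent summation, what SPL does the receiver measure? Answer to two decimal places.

At the listener: L_A = 89.5 − 20·log₁₀(6.7) = 72.979 dB; L_B = 96.7 − 20·log₁₀(4.6) = 83.445 dB.
Combined: 10·log₁₀(10^(72.979/10)+10^(83.445/10)) = 83.82 dB SPL.

83.82 dB SPL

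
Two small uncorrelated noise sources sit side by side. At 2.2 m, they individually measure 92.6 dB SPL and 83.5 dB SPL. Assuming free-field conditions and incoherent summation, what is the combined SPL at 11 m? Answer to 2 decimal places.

Combined at 2.2 m: 10·log₁₀(10^(92.6/10)+10^(83.5/10)) = 93.104 dB SPL.
Then apply −20·log₁₀(11/2.2) = -13.979 dB → 79.12 dB SPL.

79.12 dB SPL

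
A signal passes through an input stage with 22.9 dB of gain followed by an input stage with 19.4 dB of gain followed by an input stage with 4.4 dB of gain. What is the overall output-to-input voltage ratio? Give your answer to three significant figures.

216

Net gain = 22.9 + 19.4 + 4.4 = 46.7 dB.
Voltage ratio = 10^(46.7/20) = 216.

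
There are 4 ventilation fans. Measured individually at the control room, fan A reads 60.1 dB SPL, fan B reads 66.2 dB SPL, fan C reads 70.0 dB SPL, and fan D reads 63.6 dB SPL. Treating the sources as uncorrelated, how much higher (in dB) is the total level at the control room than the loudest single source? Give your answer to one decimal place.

2.4 dB

Add the sources as powers (linear), then convert back to dB:
L_total = 10·log₁₀(10^(60.1/10) + 10^(66.2/10) + 10^(70.0/10) + 10^(63.6/10)) = 72.43 dB SPL.
Excess over the loudest (70.0 dB): 72.43 − 70.0 = 2.4 dB.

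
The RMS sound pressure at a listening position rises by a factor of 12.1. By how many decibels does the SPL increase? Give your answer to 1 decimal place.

Sound pressure is an amplitude quantity: ΔL = 20·log₁₀(p₂/p₁).
20·log₁₀(12.1) = 21.7 dB.

21.7 dB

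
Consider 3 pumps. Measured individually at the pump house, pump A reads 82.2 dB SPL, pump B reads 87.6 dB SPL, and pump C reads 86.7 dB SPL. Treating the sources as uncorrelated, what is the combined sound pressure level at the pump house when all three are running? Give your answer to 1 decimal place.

Add the sources as powers (linear), then convert back to dB:
L_total = 10·log₁₀(10^(82.2/10) + 10^(87.6/10) + 10^(86.7/10)) = 10·log₁₀(1209000000) = 90.8 dB SPL.

90.8 dB SPL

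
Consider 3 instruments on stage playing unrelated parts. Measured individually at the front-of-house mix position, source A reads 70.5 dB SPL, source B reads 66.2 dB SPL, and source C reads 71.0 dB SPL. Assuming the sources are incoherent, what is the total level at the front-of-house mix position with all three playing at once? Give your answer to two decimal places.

Uncorrelated sources add in intensity (power), not in dB.
L_total = 10·log₁₀(10^(70.5/10) + 10^(66.2/10) + 10^(71.0/10)) = 10·log₁₀(27980000) = 74.47 dB SPL.

74.47 dB SPL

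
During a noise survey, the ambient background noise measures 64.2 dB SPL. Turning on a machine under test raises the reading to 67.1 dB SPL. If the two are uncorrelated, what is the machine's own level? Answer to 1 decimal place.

64.0 dB SPL

Background correction is a power subtraction:
L_src = 10·log₁₀(10^(67.1/10) − 10^(64.2/10)) = 10·log₁₀(2498000) = 64.0 dB SPL.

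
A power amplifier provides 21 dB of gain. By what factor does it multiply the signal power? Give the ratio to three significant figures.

Power ratio = 10^(dB/10).
10^(21/10) = 10^(2.100) = 126.

126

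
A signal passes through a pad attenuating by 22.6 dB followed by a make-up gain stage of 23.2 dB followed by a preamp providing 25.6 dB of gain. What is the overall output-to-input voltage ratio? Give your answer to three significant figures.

Net gain = (−22.6) + 23.2 + 25.6 = 26.2 dB.
Voltage ratio = 10^(26.2/20) = 20.4.

20.4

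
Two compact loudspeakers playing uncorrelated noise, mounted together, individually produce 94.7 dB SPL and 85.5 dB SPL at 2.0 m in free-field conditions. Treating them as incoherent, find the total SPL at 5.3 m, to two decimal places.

86.73 dB SPL

Combined at 2.0 m: 10·log₁₀(10^(94.7/10)+10^(85.5/10)) = 95.193 dB SPL.
Then apply −20·log₁₀(5.3/2.0) = -8.465 dB → 86.73 dB SPL.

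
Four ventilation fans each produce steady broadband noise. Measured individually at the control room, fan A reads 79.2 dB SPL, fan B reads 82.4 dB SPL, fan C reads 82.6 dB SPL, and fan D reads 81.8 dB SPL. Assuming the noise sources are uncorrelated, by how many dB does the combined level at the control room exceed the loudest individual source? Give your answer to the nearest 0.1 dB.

5.1 dB

Uncorrelated sources add in intensity (power), not in dB.
L_total = 10·log₁₀(10^(79.2/10) + 10^(82.4/10) + 10^(82.6/10) + 10^(81.8/10)) = 87.71 dB SPL.
Excess over the loudest (82.6 dB): 87.71 − 82.6 = 5.1 dB.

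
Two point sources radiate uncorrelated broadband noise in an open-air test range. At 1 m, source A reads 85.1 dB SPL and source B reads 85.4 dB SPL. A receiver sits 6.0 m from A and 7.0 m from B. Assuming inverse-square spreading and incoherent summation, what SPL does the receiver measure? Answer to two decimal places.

At the listener: L_A = 85.1 − 20·log₁₀(6.0) = 69.537 dB; L_B = 85.4 − 20·log₁₀(7.0) = 68.498 dB.
Combined: 10·log₁₀(10^(69.537/10)+10^(68.498/10)) = 72.06 dB SPL.

72.06 dB SPL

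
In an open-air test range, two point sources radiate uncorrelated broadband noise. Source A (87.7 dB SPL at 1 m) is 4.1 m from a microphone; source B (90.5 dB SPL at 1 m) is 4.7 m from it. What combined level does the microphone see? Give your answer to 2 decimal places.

At the listener: L_A = 87.7 − 20·log₁₀(4.1) = 75.444 dB; L_B = 90.5 − 20·log₁₀(4.7) = 77.058 dB.
Combined: 10·log₁₀(10^(75.444/10)+10^(77.058/10)) = 79.34 dB SPL.

79.34 dB SPL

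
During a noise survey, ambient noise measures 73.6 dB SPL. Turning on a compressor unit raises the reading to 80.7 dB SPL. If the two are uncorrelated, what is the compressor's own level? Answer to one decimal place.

Subtract intensities: L_src = 10·log₁₀(10^(L_total/10) − 10^(L_bg/10)).
L_src = 10·log₁₀(10^(80.7/10) − 10^(73.6/10)) = 10·log₁₀(94580000) = 79.8 dB SPL.

79.8 dB SPL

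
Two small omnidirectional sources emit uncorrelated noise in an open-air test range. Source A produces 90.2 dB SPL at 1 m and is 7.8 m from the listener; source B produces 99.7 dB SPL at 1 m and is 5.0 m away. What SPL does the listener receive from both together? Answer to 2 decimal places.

At the listener: L_A = 90.2 − 20·log₁₀(7.8) = 72.358 dB; L_B = 99.7 − 20·log₁₀(5.0) = 85.721 dB.
Combined: 10·log₁₀(10^(72.358/10)+10^(85.721/10)) = 85.92 dB SPL.

85.92 dB SPL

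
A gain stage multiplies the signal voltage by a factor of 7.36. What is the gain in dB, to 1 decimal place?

Voltage is an amplitude quantity, so gain = 20·log₁₀(V_out/V_in).
20·log₁₀(7.36) = 17.3 dB.

17.3 dB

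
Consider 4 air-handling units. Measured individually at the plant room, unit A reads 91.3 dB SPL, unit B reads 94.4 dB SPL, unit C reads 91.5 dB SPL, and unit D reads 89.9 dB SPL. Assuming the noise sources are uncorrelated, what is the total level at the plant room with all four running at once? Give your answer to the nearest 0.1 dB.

98.1 dB SPL

Add the sources as powers (linear), then convert back to dB:
L_total = 10·log₁₀(10^(91.3/10) + 10^(94.4/10) + 10^(91.5/10) + 10^(89.9/10)) = 10·log₁₀(6493000000) = 98.1 dB SPL.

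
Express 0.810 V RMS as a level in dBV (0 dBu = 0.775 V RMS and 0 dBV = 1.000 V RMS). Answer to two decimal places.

-1.83 dBV

dBV = 20·log₁₀(V / 1.000 V).
20·log₁₀(0.810/1.000) = -1.83 dBV.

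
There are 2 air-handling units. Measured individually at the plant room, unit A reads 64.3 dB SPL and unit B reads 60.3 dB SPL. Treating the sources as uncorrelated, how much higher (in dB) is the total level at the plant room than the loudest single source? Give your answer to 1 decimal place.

Incoherent sources sum as intensities:
L_total = 10·log₁₀(10^(64.3/10) + 10^(60.3/10)) = 65.76 dB SPL.
Excess over the loudest (64.3 dB): 65.76 − 64.3 = 1.5 dB.

1.5 dB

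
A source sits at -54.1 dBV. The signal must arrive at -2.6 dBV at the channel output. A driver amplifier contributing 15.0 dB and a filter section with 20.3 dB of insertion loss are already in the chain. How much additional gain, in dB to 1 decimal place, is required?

The required make-up gain is the shortfall in the dB sum.
G = -2.6 − (-54.1) − 15.0 + 20.3 = 56.8 dB.

56.8 dB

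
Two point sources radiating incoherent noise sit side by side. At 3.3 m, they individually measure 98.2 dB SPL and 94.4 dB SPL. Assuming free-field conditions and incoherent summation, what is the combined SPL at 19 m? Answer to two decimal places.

Combined at 3.3 m: 10·log₁₀(10^(98.2/10)+10^(94.4/10)) = 99.713 dB SPL.
Then apply −20·log₁₀(19/3.3) = -15.205 dB → 84.51 dB SPL.

84.51 dB SPL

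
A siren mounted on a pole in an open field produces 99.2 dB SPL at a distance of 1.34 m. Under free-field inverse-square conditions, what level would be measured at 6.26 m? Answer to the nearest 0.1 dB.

Inverse-square spreading gives ΔL = −20·log₁₀(d₂/d₁).
ΔL = −20·log₁₀(6.26/1.34) = -13.39 dB, so L₂ = 99.2 + (-13.39) = 85.8 dB SPL.

85.8 dB SPL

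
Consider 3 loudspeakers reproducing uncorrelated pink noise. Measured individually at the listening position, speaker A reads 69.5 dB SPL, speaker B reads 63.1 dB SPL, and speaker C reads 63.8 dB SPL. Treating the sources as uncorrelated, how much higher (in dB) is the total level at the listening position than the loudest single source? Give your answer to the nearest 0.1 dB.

1.8 dB

Add the sources as powers (linear), then convert back to dB:
L_total = 10·log₁₀(10^(69.5/10) + 10^(63.1/10) + 10^(63.8/10)) = 71.26 dB SPL.
Excess over the loudest (69.5 dB): 71.26 − 69.5 = 1.8 dB.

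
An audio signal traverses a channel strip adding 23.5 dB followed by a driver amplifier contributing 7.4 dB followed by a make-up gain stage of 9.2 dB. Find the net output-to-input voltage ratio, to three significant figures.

101

Net gain = 23.5 + 7.4 + 9.2 = 40.1 dB.
Voltage ratio = 10^(40.1/20) = 101.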